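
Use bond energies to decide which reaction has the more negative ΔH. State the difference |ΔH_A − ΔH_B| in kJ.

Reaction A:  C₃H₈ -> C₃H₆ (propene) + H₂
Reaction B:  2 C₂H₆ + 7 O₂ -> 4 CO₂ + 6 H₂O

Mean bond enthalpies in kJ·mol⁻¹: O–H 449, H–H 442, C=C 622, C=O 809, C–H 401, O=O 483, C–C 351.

Reaction A:
  Bonds broken (reactants):
    C–C: 2 × 351 = 702
    C–H: 8 × 401 = 3208
    Σ(broken) = 3910 kJ
  Bonds formed (products):
    C–C: 1 × 351 = 351
    C–H: 6 × 401 = 2406
    C=C: 1 × 622 = 622
    H–H: 1 × 442 = 442
    Σ(formed) = 3821 kJ
  ΔH_A = 3910 − 3821 = +89 kJ
Reaction B:
  Bonds broken (reactants):
    C–C: 2 × 351 = 702
    C–H: 12 × 401 = 4812
    O=O: 7 × 483 = 3381
    Σ(broken) = 8895 kJ
  Bonds formed (products):
    C=O: 8 × 809 = 6472
    O–H: 12 × 449 = 5388
    Σ(formed) = 11860 kJ
  ΔH_B = 8895 − 11860 = −2965 kJ
ΔH_A − ΔH_B = +3054 kJ, so reaction B has the more negative ΔH; |ΔH_A − ΔH_B| = 3054 kJ.

Reaction B, by 3054 kJ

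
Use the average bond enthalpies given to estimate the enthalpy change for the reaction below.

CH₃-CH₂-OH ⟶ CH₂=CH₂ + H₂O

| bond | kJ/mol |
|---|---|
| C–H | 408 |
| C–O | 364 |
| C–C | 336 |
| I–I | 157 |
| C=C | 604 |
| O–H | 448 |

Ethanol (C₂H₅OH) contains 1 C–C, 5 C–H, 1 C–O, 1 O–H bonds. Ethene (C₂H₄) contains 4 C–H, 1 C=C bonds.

Bonds broken (reactants):
  C–C: 1 × 336 = 336
  C–H: 5 × 408 = 2040
  C–O: 1 × 364 = 364
  O–H: 1 × 448 = 448
  Σ(broken) = 3188 kJ
Bonds formed (products):
  C–H: 4 × 408 = 1632
  C=C: 1 × 604 = 604
  O–H: 2 × 448 = 896
  Σ(formed) = 3132 kJ
ΔH = Σ(broken) − Σ(formed) = 3188 − 3132 = +56 kJ

ΔH ≈ +56 kJ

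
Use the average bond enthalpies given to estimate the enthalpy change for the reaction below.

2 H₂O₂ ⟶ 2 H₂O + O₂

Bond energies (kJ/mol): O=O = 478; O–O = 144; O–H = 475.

ΔH ≈ −190 kJ

Bonds broken (reactants):
  O–H: 4 × 475 = 1900
  O–O: 2 × 144 = 288
  Σ(broken) = 2188 kJ
Bonds formed (products):
  O–H: 4 × 475 = 1900
  O=O: 1 × 478 = 478
  Σ(formed) = 2378 kJ
ΔH = Σ(broken) − Σ(formed) = 2188 − 2378 = −190 kJ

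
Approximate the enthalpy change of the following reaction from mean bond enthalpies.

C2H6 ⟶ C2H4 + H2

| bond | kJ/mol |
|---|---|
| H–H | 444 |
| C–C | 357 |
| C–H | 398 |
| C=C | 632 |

Bonds broken (reactants):
  C–C: 1 × 357 = 357
  C–H: 6 × 398 = 2388
  Σ(broken) = 2745 kJ
Bonds formed (products):
  C–H: 4 × 398 = 1592
  C=C: 1 × 632 = 632
  H–H: 1 × 444 = 444
  Σ(formed) = 2668 kJ
ΔH = Σ(broken) − Σ(formed) = 2745 − 2668 = +77 kJ

ΔH ≈ +77 kJ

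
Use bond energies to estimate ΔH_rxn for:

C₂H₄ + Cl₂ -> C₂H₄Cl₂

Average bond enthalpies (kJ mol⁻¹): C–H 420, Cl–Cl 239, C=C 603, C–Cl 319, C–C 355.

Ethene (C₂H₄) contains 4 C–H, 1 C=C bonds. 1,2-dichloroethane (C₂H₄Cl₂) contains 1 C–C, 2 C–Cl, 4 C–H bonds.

Bonds broken (reactants):
  C–H: 4 × 420 = 1680
  C=C: 1 × 603 = 603
  Cl–Cl: 1 × 239 = 239
  Σ(broken) = 2522 kJ
Bonds formed (products):
  C–C: 1 × 355 = 355
  C–Cl: 2 × 319 = 638
  C–H: 4 × 420 = 1680
  Σ(formed) = 2673 kJ
ΔH = Σ(broken) − Σ(formed) = 2522 − 2673 = −151 kJ

ΔH ≈ −151 kJ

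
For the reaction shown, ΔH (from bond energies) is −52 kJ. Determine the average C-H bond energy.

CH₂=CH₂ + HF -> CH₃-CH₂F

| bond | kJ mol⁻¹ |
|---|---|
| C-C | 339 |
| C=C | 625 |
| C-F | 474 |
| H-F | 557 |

D(C-H) ≈ 421 kJ/mol

Let D be the C-H bond energy.
Σ(broken) = 4×D + 1×625 + 1×557 = 1182 + 4D
Σ(formed) = 1×339 + 1×474 + 5×D = 813 + 5D
ΔH = Σ(broken) − Σ(formed) = (1182 + 4D) − (813 + 5D) = +369 − D
Setting this equal to −52 kJ gives D = 421 kJ/mol.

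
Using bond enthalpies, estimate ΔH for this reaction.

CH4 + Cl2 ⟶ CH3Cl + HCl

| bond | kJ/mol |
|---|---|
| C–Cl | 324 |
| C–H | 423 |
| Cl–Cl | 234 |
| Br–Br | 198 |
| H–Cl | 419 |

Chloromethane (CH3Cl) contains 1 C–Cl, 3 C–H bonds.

ΔH ≈ −86 kJ

Bonds broken (reactants):
  C–H: 4 × 423 = 1692
  Cl–Cl: 1 × 234 = 234
  Σ(broken) = 1926 kJ
Bonds formed (products):
  C–Cl: 1 × 324 = 324
  C–H: 3 × 423 = 1269
  H–Cl: 1 × 419 = 419
  Σ(formed) = 2012 kJ
ΔH = Σ(broken) − Σ(formed) = 1926 − 2012 = −86 kJ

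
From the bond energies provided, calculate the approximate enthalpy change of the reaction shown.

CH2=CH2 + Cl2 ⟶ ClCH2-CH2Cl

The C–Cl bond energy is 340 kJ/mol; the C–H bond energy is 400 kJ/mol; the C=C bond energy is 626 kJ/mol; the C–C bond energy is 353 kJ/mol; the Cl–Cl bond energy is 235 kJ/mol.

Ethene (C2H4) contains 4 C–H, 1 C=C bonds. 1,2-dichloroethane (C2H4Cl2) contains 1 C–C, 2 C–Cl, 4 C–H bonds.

ΔH ≈ −172 kJ

Bonds broken (reactants):
  C–H: 4 × 400 = 1600
  C=C: 1 × 626 = 626
  Cl–Cl: 1 × 235 = 235
  Σ(broken) = 2461 kJ
Bonds formed (products):
  C–C: 1 × 353 = 353
  C–Cl: 2 × 340 = 680
  C–H: 4 × 400 = 1600
  Σ(formed) = 2633 kJ
ΔH = Σ(broken) − Σ(formed) = 2461 − 2633 = −172 kJ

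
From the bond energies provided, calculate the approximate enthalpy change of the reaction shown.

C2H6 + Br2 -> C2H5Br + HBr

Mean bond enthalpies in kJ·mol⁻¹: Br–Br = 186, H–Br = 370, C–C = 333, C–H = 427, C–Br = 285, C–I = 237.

ΔH ≈ −42 kJ

Bonds broken (reactants):
  Br–Br: 1 × 186 = 186
  C–C: 1 × 333 = 333
  C–H: 6 × 427 = 2562
  Σ(broken) = 3081 kJ
Bonds formed (products):
  C–Br: 1 × 285 = 285
  C–C: 1 × 333 = 333
  C–H: 5 × 427 = 2135
  H–Br: 1 × 370 = 370
  Σ(formed) = 3123 kJ
ΔH = Σ(broken) − Σ(formed) = 3081 − 3123 = −42 kJ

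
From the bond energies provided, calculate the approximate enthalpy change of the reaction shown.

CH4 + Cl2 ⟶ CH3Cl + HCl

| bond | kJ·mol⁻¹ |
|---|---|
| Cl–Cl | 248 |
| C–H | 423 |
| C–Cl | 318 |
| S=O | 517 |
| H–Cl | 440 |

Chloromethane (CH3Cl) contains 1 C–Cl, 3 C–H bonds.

Bonds broken (reactants):
  C–H: 4 × 423 = 1692
  Cl–Cl: 1 × 248 = 248
  Σ(broken) = 1940 kJ
Bonds formed (products):
  C–Cl: 1 × 318 = 318
  C–H: 3 × 423 = 1269
  H–Cl: 1 × 440 = 440
  Σ(formed) = 2027 kJ
ΔH = Σ(broken) − Σ(formed) = 1940 − 2027 = −87 kJ

ΔH ≈ −87 kJ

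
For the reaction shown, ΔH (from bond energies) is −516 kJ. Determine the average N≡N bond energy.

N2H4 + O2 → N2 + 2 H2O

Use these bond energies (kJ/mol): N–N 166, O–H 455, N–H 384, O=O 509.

Let D be the N≡N bond energy.
Σ(broken) = 4×384 + 1×166 + 1×509 = 2211
Σ(formed) = 1×D + 4×455 = 1820 + D
ΔH = Σ(broken) − Σ(formed) = (2211) − (1820 + D) = +391 − D
Setting this equal to −516 kJ gives D = 907 kJ/mol.

D(N≡N) ≈ 907 kJ/mol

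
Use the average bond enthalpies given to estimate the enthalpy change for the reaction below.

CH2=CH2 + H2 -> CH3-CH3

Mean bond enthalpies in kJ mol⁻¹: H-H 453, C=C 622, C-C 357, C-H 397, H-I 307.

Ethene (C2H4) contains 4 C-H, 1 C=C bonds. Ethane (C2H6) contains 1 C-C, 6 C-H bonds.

Bonds broken (reactants):
  C-H: 4 × 397 = 1588
  C=C: 1 × 622 = 622
  H-H: 1 × 453 = 453
  Σ(broken) = 2663 kJ
Bonds formed (products):
  C-C: 1 × 357 = 357
  C-H: 6 × 397 = 2382
  Σ(formed) = 2739 kJ
ΔH = Σ(broken) − Σ(formed) = 2663 − 2739 = −76 kJ

ΔH ≈ −76 kJ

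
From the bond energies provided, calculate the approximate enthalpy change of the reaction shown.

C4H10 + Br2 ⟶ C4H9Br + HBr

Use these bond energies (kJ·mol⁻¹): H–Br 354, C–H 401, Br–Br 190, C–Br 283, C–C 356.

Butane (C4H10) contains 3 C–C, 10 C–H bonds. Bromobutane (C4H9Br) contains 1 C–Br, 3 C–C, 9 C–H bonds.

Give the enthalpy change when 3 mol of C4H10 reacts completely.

ΔH = −138 kJ

Bonds broken (reactants):
  Br–Br: 1 × 190 = 190
  C–C: 3 × 356 = 1068
  C–H: 10 × 401 = 4010
  Σ(broken) = 5268 kJ
Bonds formed (products):
  C–Br: 1 × 283 = 283
  C–C: 3 × 356 = 1068
  C–H: 9 × 401 = 3609
  H–Br: 1 × 354 = 354
  Σ(formed) = 5314 kJ
ΔH = Σ(broken) − Σ(formed) = 5268 − 5314 = −46 kJ
For 3× the reaction as written: 3 × (−46) = −138 kJ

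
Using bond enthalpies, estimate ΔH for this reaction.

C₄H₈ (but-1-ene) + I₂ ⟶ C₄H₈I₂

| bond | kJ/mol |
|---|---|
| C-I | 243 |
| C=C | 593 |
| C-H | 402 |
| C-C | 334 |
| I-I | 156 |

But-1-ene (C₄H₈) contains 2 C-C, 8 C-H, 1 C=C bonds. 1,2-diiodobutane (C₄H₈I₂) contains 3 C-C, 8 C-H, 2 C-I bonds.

ΔH ≈ −71 kJ

Bonds broken (reactants):
  C-C: 2 × 334 = 668
  C-H: 8 × 402 = 3216
  C=C: 1 × 593 = 593
  I-I: 1 × 156 = 156
  Σ(broken) = 4633 kJ
Bonds formed (products):
  C-C: 3 × 334 = 1002
  C-H: 8 × 402 = 3216
  C-I: 2 × 243 = 486
  Σ(formed) = 4704 kJ
ΔH = Σ(broken) − Σ(formed) = 4633 − 4704 = −71 kJ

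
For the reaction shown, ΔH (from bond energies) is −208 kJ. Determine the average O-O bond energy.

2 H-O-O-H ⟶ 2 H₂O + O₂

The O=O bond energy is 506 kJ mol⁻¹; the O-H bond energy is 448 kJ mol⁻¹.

D(O-O) ≈ 149 kJ/mol

Let D be the O-O bond energy.
Σ(broken) = 4×448 + 2×D = 1792 + 2D
Σ(formed) = 4×448 + 1×506 = 2298
ΔH = Σ(broken) − Σ(formed) = (1792 + 2D) − (2298) = −506 + 2D
Setting this equal to −208 kJ gives 2D = 298, so D = 149 kJ/mol.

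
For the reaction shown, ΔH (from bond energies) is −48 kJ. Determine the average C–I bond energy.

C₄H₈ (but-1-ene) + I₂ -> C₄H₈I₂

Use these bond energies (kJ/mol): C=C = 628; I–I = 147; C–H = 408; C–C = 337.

Let D be the C–I bond energy.
Σ(broken) = 2×337 + 8×408 + 1×628 + 1×147 = 4713
Σ(formed) = 3×337 + 8×408 + 2×D = 4275 + 2D
ΔH = Σ(broken) − Σ(formed) = (4713) − (4275 + 2D) = +438 − 2D
Setting this equal to −48 kJ gives 2D = 486, so D = 243 kJ/mol.

D(C–I) ≈ 243 kJ/mol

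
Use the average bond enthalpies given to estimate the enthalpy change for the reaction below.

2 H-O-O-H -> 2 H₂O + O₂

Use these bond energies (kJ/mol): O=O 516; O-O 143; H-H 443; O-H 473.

ΔH ≈ −230 kJ

Bonds broken (reactants):
  O-H: 4 × 473 = 1892
  O-O: 2 × 143 = 286
  Σ(broken) = 2178 kJ
Bonds formed (products):
  O-H: 4 × 473 = 1892
  O=O: 1 × 516 = 516
  Σ(formed) = 2408 kJ
ΔH = Σ(broken) − Σ(formed) = 2178 − 2408 = −230 kJ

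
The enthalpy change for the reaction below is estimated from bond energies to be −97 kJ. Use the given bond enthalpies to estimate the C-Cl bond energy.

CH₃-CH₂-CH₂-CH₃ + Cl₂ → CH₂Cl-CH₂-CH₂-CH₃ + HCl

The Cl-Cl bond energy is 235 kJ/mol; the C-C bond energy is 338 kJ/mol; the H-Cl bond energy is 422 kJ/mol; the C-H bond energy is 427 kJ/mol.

Let D be the C-Cl bond energy.
Σ(broken) = 3×338 + 10×427 + 1×235 = 5519
Σ(formed) = 3×338 + 1×D + 9×427 + 1×422 = 5279 + D
ΔH = Σ(broken) − Σ(formed) = (5519) − (5279 + D) = +240 − D
Setting this equal to −97 kJ gives D = 337 kJ/mol.

D(C-Cl) ≈ 337 kJ/mol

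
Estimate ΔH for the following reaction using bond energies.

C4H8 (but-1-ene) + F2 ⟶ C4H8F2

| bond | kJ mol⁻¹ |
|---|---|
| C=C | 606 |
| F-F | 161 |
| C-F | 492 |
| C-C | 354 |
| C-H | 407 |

ΔH ≈ −571 kJ

Bonds broken (reactants):
  C-C: 2 × 354 = 708
  C-H: 8 × 407 = 3256
  C=C: 1 × 606 = 606
  F-F: 1 × 161 = 161
  Σ(broken) = 4731 kJ
Bonds formed (products):
  C-C: 3 × 354 = 1062
  C-F: 2 × 492 = 984
  C-H: 8 × 407 = 3256
  Σ(formed) = 5302 kJ
ΔH = Σ(broken) − Σ(formed) = 4731 − 5302 = −571 kJ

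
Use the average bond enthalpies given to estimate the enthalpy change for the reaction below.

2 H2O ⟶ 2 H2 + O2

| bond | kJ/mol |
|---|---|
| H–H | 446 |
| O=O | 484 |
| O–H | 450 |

Bonds broken (reactants):
  O–H: 4 × 450 = 1800
  Σ(broken) = 1800 kJ
Bonds formed (products):
  H–H: 2 × 446 = 892
  O=O: 1 × 484 = 484
  Σ(formed) = 1376 kJ
ΔH = Σ(broken) − Σ(formed) = 1800 − 1376 = +424 kJ

ΔH ≈ +424 kJ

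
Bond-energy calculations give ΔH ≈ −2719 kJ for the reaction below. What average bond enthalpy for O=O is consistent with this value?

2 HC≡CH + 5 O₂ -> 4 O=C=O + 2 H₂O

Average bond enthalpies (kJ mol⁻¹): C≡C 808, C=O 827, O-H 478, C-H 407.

Let D be the O=O bond energy.
Σ(broken) = 2×808 + 4×407 + 5×D = 3244 + 5D
Σ(formed) = 8×827 + 4×478 = 8528
ΔH = Σ(broken) − Σ(formed) = (3244 + 5D) − (8528) = −5284 + 5D
Setting this equal to −2719 kJ gives 5D = 2565, so D = 513 kJ/mol.

D(O=O) ≈ 513 kJ/mol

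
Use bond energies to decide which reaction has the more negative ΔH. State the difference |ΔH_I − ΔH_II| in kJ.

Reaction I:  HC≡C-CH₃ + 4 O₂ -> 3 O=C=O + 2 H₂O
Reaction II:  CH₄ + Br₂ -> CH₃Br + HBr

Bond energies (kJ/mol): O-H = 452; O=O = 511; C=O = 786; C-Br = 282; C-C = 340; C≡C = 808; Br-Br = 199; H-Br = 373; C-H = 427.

Reaction I:
  Bonds broken (reactants):
    C≡C: 1 × 808 = 808
    C-C: 1 × 340 = 340
    C-H: 4 × 427 = 1708
    O=O: 4 × 511 = 2044
    Σ(broken) = 4900 kJ
  Bonds formed (products):
    C=O: 6 × 786 = 4716
    O-H: 4 × 452 = 1808
    Σ(formed) = 6524 kJ
  ΔH_I = 4900 − 6524 = −1624 kJ
Reaction II:
  Bonds broken (reactants):
    Br-Br: 1 × 199 = 199
    C-H: 4 × 427 = 1708
    Σ(broken) = 1907 kJ
  Bonds formed (products):
    C-Br: 1 × 282 = 282
    C-H: 3 × 427 = 1281
    H-Br: 1 × 373 = 373
    Σ(formed) = 1936 kJ
  ΔH_II = 1907 − 1936 = −29 kJ
ΔH_I − ΔH_II = −1595 kJ, so reaction I has the more negative ΔH; |ΔH_I − ΔH_II| = 1595 kJ.

Reaction I, by 1595 kJ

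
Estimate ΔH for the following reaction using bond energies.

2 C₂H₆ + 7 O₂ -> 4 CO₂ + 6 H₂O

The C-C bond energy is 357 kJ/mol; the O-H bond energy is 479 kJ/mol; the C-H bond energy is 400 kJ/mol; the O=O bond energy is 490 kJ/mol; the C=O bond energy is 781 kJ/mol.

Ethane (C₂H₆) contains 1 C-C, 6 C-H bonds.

ΔH ≈ −3052 kJ

Bonds broken (reactants):
  C-C: 2 × 357 = 714
  C-H: 12 × 400 = 4800
  O=O: 7 × 490 = 3430
  Σ(broken) = 8944 kJ
Bonds formed (products):
  C=O: 8 × 781 = 6248
  O-H: 12 × 479 = 5748
  Σ(formed) = 11996 kJ
ΔH = Σ(broken) − Σ(formed) = 8944 − 11996 = −3052 kJ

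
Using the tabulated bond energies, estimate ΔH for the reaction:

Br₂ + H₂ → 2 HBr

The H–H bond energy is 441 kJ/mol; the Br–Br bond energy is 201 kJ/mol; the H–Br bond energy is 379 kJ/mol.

Bonds broken (reactants):
  Br–Br: 1 × 201 = 201
  H–H: 1 × 441 = 441
  Σ(broken) = 642 kJ
Bonds formed (products):
  H–Br: 2 × 379 = 758
  Σ(formed) = 758 kJ
ΔH = Σ(broken) − Σ(formed) = 642 − 758 = −116 kJ

ΔH ≈ −116 kJ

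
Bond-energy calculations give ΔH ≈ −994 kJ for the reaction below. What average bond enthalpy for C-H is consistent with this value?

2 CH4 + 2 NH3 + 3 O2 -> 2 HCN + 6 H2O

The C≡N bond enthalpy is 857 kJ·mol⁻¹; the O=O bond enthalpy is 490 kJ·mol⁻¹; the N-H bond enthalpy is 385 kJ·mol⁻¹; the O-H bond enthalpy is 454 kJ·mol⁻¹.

D(C-H) ≈ 398 kJ/mol

Let D be the C-H bond energy.
Σ(broken) = 8×D + 6×385 + 3×490 = 3780 + 8D
Σ(formed) = 2×857 + 2×D + 12×454 = 7162 + 2D
ΔH = Σ(broken) − Σ(formed) = (3780 + 8D) − (7162 + 2D) = −3382 + 6D
Setting this equal to −994 kJ gives 6D = 2388, so D = 398 kJ/mol.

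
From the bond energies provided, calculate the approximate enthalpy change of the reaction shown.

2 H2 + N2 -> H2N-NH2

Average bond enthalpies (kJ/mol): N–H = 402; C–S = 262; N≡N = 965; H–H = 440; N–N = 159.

Bonds broken (reactants):
  H–H: 2 × 440 = 880
  N≡N: 1 × 965 = 965
  Σ(broken) = 1845 kJ
Bonds formed (products):
  N–H: 4 × 402 = 1608
  N–N: 1 × 159 = 159
  Σ(formed) = 1767 kJ
ΔH = Σ(broken) − Σ(formed) = 1845 − 1767 = +78 kJ

ΔH ≈ +78 kJ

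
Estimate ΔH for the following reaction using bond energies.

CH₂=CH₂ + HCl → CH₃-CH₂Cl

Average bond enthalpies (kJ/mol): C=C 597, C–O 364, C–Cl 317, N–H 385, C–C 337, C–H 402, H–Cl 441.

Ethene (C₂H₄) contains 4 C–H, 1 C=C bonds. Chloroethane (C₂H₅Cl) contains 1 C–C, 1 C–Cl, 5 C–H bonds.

ΔH ≈ −18 kJ

Bonds broken (reactants):
  C–H: 4 × 402 = 1608
  C=C: 1 × 597 = 597
  H–Cl: 1 × 441 = 441
  Σ(broken) = 2646 kJ
Bonds formed (products):
  C–C: 1 × 337 = 337
  C–Cl: 1 × 317 = 317
  C–H: 5 × 402 = 2010
  Σ(formed) = 2664 kJ
ΔH = Σ(broken) − Σ(formed) = 2646 − 2664 = −18 kJ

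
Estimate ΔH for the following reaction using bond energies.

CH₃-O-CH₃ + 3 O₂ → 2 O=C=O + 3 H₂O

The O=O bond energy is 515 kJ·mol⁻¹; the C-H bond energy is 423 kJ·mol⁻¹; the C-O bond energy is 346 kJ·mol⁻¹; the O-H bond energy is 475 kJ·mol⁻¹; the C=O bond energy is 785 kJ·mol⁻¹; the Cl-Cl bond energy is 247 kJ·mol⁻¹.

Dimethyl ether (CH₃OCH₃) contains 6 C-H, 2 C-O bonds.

ΔH ≈ −1215 kJ

Bonds broken (reactants):
  C-H: 6 × 423 = 2538
  C-O: 2 × 346 = 692
  O=O: 3 × 515 = 1545
  Σ(broken) = 4775 kJ
Bonds formed (products):
  C=O: 4 × 785 = 3140
  O-H: 6 × 475 = 2850
  Σ(formed) = 5990 kJ
ΔH = Σ(broken) − Σ(formed) = 4775 − 5990 = −1215 kJ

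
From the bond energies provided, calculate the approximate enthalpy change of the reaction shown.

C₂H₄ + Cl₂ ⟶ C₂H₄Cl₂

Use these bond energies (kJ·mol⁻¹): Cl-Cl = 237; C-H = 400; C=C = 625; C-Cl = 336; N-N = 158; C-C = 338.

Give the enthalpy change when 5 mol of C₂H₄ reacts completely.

Bonds broken (reactants):
  C-H: 4 × 400 = 1600
  C=C: 1 × 625 = 625
  Cl-Cl: 1 × 237 = 237
  Σ(broken) = 2462 kJ
Bonds formed (products):
  C-C: 1 × 338 = 338
  C-Cl: 2 × 336 = 672
  C-H: 4 × 400 = 1600
  Σ(formed) = 2610 kJ
ΔH = Σ(broken) − Σ(formed) = 2462 − 2610 = −148 kJ
For 5× the reaction as written: 5 × (−148) = −740 kJ

ΔH = −740 kJ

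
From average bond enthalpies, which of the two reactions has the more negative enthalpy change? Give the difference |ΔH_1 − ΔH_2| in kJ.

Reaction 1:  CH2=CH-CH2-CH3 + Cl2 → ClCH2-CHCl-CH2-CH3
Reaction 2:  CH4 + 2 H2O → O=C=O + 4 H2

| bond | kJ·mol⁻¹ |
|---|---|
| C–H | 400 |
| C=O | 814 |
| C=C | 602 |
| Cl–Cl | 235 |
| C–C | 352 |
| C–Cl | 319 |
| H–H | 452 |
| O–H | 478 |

Reaction 1, by 229 kJ

Reaction 1:
  Bonds broken (reactants):
    C–C: 2 × 352 = 704
    C–H: 8 × 400 = 3200
    C=C: 1 × 602 = 602
    Cl–Cl: 1 × 235 = 235
    Σ(broken) = 4741 kJ
  Bonds formed (products):
    C–C: 3 × 352 = 1056
    C–Cl: 2 × 319 = 638
    C–H: 8 × 400 = 3200
    Σ(formed) = 4894 kJ
  ΔH_1 = 4741 − 4894 = −153 kJ
Reaction 2:
  Bonds broken (reactants):
    C–H: 4 × 400 = 1600
    O–H: 4 × 478 = 1912
    Σ(broken) = 3512 kJ
  Bonds formed (products):
    C=O: 2 × 814 = 1628
    H–H: 4 × 452 = 1808
    Σ(formed) = 3436 kJ
  ΔH_2 = 3512 − 3436 = +76 kJ
ΔH_1 − ΔH_2 = −229 kJ, so reaction 1 has the more negative ΔH; |ΔH_1 − ΔH_2| = 229 kJ.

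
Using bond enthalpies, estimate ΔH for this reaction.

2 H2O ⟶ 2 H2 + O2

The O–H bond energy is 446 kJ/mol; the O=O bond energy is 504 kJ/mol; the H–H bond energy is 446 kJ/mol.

ΔH ≈ +388 kJ

Bonds broken (reactants):
  O–H: 4 × 446 = 1784
  Σ(broken) = 1784 kJ
Bonds formed (products):
  H–H: 2 × 446 = 892
  O=O: 1 × 504 = 504
  Σ(formed) = 1396 kJ
ΔH = Σ(broken) − Σ(formed) = 1784 − 1396 = +388 kJ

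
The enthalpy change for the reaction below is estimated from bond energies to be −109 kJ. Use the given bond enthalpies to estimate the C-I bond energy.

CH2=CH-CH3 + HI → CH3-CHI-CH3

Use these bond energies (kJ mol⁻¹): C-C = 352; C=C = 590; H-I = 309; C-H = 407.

D(C-I) ≈ 249 kJ/mol

Let D be the C-I bond energy.
Σ(broken) = 1×352 + 6×407 + 1×590 + 1×309 = 3693
Σ(formed) = 2×352 + 7×407 + 1×D = 3553 + D
ΔH = Σ(broken) − Σ(formed) = (3693) − (3553 + D) = +140 − D
Setting this equal to −109 kJ gives D = 249 kJ/mol.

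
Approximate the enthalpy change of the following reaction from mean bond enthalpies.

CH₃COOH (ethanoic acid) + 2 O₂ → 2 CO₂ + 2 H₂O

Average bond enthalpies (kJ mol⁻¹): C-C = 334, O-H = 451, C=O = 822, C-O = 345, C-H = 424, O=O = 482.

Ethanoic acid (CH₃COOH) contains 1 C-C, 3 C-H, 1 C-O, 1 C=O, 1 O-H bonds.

Bonds broken (reactants):
  C-C: 1 × 334 = 334
  C-H: 3 × 424 = 1272
  C-O: 1 × 345 = 345
  C=O: 1 × 822 = 822
  O-H: 1 × 451 = 451
  O=O: 2 × 482 = 964
  Σ(broken) = 4188 kJ
Bonds formed (products):
  C=O: 4 × 822 = 3288
  O-H: 4 × 451 = 1804
  Σ(formed) = 5092 kJ
ΔH = Σ(broken) − Σ(formed) = 4188 − 5092 = −904 kJ

ΔH ≈ −904 kJ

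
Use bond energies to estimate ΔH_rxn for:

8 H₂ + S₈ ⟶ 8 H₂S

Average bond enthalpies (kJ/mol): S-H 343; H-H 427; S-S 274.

ΔH ≈ +120 kJ

Bonds broken (reactants):
  H-H: 8 × 427 = 3416
  S-S: 8 × 274 = 2192
  Σ(broken) = 5608 kJ
Bonds formed (products):
  S-H: 16 × 343 = 5488
  Σ(formed) = 5488 kJ
ΔH = Σ(broken) − Σ(formed) = 5608 − 5488 = +120 kJ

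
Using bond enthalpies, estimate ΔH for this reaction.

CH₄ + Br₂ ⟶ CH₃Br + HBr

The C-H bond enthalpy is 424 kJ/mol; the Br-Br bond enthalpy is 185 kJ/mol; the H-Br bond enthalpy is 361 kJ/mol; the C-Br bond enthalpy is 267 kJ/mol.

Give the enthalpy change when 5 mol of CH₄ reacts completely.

ΔH = −95 kJ

Bonds broken (reactants):
  Br-Br: 1 × 185 = 185
  C-H: 4 × 424 = 1696
  Σ(broken) = 1881 kJ
Bonds formed (products):
  C-Br: 1 × 267 = 267
  C-H: 3 × 424 = 1272
  H-Br: 1 × 361 = 361
  Σ(formed) = 1900 kJ
ΔH = Σ(broken) − Σ(formed) = 1881 − 1900 = −19 kJ
For 5× the reaction as written: 5 × (−19) = −95 kJ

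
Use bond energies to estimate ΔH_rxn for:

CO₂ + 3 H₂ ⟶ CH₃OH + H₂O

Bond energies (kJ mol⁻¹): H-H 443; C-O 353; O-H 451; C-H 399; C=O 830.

Bonds broken (reactants):
  C=O: 2 × 830 = 1660
  H-H: 3 × 443 = 1329
  Σ(broken) = 2989 kJ
Bonds formed (products):
  C-H: 3 × 399 = 1197
  C-O: 1 × 353 = 353
  O-H: 3 × 451 = 1353
  Σ(formed) = 2903 kJ
ΔH = Σ(broken) − Σ(formed) = 2989 − 2903 = +86 kJ

ΔH ≈ +86 kJ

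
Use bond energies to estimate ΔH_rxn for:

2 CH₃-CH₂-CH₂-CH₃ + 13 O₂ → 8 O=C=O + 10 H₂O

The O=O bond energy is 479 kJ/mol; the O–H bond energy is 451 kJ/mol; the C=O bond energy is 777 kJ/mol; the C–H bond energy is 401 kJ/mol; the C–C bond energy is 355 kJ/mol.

Bonds broken (reactants):
  C–C: 6 × 355 = 2130
  C–H: 20 × 401 = 8020
  O=O: 13 × 479 = 6227
  Σ(broken) = 16377 kJ
Bonds formed (products):
  C=O: 16 × 777 = 12432
  O–H: 20 × 451 = 9020
  Σ(formed) = 21452 kJ
ΔH = Σ(broken) − Σ(formed) = 16377 − 21452 = −5075 kJ

ΔH ≈ −5075 kJ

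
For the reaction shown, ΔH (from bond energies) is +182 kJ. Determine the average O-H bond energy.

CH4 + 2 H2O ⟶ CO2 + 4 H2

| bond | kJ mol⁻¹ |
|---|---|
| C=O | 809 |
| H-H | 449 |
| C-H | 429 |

Let D be the O-H bond energy.
Σ(broken) = 4×429 + 4×D = 1716 + 4D
Σ(formed) = 2×809 + 4×449 = 3414
ΔH = Σ(broken) − Σ(formed) = (1716 + 4D) − (3414) = −1698 + 4D
Setting this equal to +182 kJ gives 4D = 1880, so D = 470 kJ/mol.

D(O-H) ≈ 470 kJ/mol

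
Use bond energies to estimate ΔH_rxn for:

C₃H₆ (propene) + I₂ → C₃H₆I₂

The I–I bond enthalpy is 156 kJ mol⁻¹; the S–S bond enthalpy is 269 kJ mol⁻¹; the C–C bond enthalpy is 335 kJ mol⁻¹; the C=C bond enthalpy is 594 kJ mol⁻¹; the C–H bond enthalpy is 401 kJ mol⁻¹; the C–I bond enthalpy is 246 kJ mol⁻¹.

ΔH ≈ −77 kJ

Bonds broken (reactants):
  C–C: 1 × 335 = 335
  C–H: 6 × 401 = 2406
  C=C: 1 × 594 = 594
  I–I: 1 × 156 = 156
  Σ(broken) = 3491 kJ
Bonds formed (products):
  C–C: 2 × 335 = 670
  C–H: 6 × 401 = 2406
  C–I: 2 × 246 = 492
  Σ(formed) = 3568 kJ
ΔH = Σ(broken) − Σ(formed) = 3491 − 3568 = −77 kJ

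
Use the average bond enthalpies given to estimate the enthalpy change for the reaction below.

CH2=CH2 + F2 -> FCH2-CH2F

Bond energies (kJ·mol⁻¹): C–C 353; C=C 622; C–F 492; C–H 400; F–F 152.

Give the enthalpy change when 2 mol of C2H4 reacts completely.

ΔH = −1126 kJ

Bonds broken (reactants):
  C–H: 4 × 400 = 1600
  C=C: 1 × 622 = 622
  F–F: 1 × 152 = 152
  Σ(broken) = 2374 kJ
Bonds formed (products):
  C–C: 1 × 353 = 353
  C–F: 2 × 492 = 984
  C–H: 4 × 400 = 1600
  Σ(formed) = 2937 kJ
ΔH = Σ(broken) − Σ(formed) = 2374 − 2937 = −563 kJ
For 2× the reaction as written: 2 × (−563) = −1126 kJ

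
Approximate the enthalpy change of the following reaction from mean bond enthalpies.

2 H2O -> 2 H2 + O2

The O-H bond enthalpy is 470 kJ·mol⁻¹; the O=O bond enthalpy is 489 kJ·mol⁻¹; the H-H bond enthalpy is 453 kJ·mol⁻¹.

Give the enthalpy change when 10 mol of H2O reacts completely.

ΔH = +2425 kJ

Bonds broken (reactants):
  O-H: 4 × 470 = 1880
  Σ(broken) = 1880 kJ
Bonds formed (products):
  H-H: 2 × 453 = 906
  O=O: 1 × 489 = 489
  Σ(formed) = 1395 kJ
ΔH = Σ(broken) − Σ(formed) = 1880 − 1395 = +485 kJ
For 5× the reaction as written: 5 × (+485) = +2425 kJ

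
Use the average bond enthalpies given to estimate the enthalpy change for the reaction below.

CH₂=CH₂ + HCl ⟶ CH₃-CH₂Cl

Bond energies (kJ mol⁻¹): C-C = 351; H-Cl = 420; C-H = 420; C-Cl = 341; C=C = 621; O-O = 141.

ΔH ≈ −71 kJ

Bonds broken (reactants):
  C-H: 4 × 420 = 1680
  C=C: 1 × 621 = 621
  H-Cl: 1 × 420 = 420
  Σ(broken) = 2721 kJ
Bonds formed (products):
  C-C: 1 × 351 = 351
  C-Cl: 1 × 341 = 341
  C-H: 5 × 420 = 2100
  Σ(formed) = 2792 kJ
ΔH = Σ(broken) − Σ(formed) = 2721 − 2792 = −71 kJ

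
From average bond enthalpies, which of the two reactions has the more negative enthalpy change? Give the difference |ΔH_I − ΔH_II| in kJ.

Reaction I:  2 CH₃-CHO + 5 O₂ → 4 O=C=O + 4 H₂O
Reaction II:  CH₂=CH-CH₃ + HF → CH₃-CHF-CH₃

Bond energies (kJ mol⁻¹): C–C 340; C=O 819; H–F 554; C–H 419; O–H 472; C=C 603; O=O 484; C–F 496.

Reaction I, by 2140 kJ

Reaction I:
  Bonds broken (reactants):
    C–C: 2 × 340 = 680
    C–H: 8 × 419 = 3352
    C=O: 2 × 819 = 1638
    O=O: 5 × 484 = 2420
    Σ(broken) = 8090 kJ
  Bonds formed (products):
    C=O: 8 × 819 = 6552
    O–H: 8 × 472 = 3776
    Σ(formed) = 10328 kJ
  ΔH_I = 8090 − 10328 = −2238 kJ
Reaction II:
  Bonds broken (reactants):
    C–C: 1 × 340 = 340
    C–H: 6 × 419 = 2514
    C=C: 1 × 603 = 603
    H–F: 1 × 554 = 554
    Σ(broken) = 4011 kJ
  Bonds formed (products):
    C–C: 2 × 340 = 680
    C–F: 1 × 496 = 496
    C–H: 7 × 419 = 2933
    Σ(formed) = 4109 kJ
  ΔH_II = 4011 − 4109 = −98 kJ
ΔH_I − ΔH_II = −2140 kJ, so reaction I has the more negative ΔH; |ΔH_I − ΔH_II| = 2140 kJ.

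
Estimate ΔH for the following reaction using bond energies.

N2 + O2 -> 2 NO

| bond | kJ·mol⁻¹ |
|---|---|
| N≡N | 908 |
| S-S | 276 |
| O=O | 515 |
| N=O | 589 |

ΔH ≈ +245 kJ

Bonds broken (reactants):
  N≡N: 1 × 908 = 908
  O=O: 1 × 515 = 515
  Σ(broken) = 1423 kJ
Bonds formed (products):
  N=O: 2 × 589 = 1178
  Σ(formed) = 1178 kJ
ΔH = Σ(broken) − Σ(formed) = 1423 − 1178 = +245 kJ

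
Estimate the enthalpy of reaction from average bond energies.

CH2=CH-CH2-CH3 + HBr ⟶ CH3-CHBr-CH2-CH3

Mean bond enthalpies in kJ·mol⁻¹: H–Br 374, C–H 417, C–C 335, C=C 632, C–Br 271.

ΔH ≈ −17 kJ

Bonds broken (reactants):
  C–C: 2 × 335 = 670
  C–H: 8 × 417 = 3336
  C=C: 1 × 632 = 632
  H–Br: 1 × 374 = 374
  Σ(broken) = 5012 kJ
Bonds formed (products):
  C–Br: 1 × 271 = 271
  C–C: 3 × 335 = 1005
  C–H: 9 × 417 = 3753
  Σ(formed) = 5029 kJ
ΔH = Σ(broken) − Σ(formed) = 5012 − 5029 = −17 kJ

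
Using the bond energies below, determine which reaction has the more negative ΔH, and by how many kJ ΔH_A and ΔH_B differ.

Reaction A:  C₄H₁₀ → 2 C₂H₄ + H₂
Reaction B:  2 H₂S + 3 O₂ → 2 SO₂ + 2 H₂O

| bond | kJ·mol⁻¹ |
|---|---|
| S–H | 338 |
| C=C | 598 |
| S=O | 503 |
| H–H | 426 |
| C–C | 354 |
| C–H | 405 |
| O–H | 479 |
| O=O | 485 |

Reaction B, by 1371 kJ

Reaction A:
  Bonds broken (reactants):
    C–C: 3 × 354 = 1062
    C–H: 10 × 405 = 4050
    Σ(broken) = 5112 kJ
  Bonds formed (products):
    C–H: 8 × 405 = 3240
    C=C: 2 × 598 = 1196
    H–H: 1 × 426 = 426
    Σ(formed) = 4862 kJ
  ΔH_A = 5112 − 4862 = +250 kJ
Reaction B:
  Bonds broken (reactants):
    O=O: 3 × 485 = 1455
    S–H: 4 × 338 = 1352
    Σ(broken) = 2807 kJ
  Bonds formed (products):
    O–H: 4 × 479 = 1916
    S=O: 4 × 503 = 2012
    Σ(formed) = 3928 kJ
  ΔH_B = 2807 − 3928 = −1121 kJ
ΔH_A − ΔH_B = +1371 kJ, so reaction B has the more negative ΔH; |ΔH_A − ΔH_B| = 1371 kJ.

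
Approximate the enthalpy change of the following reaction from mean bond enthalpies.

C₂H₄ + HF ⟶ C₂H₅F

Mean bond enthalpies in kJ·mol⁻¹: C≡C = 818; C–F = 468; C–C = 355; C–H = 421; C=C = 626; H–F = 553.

Bonds broken (reactants):
  C–H: 4 × 421 = 1684
  C=C: 1 × 626 = 626
  H–F: 1 × 553 = 553
  Σ(broken) = 2863 kJ
Bonds formed (products):
  C–C: 1 × 355 = 355
  C–F: 1 × 468 = 468
  C–H: 5 × 421 = 2105
  Σ(formed) = 2928 kJ
ΔH = Σ(broken) − Σ(formed) = 2863 − 2928 = −65 kJ

ΔH ≈ −65 kJ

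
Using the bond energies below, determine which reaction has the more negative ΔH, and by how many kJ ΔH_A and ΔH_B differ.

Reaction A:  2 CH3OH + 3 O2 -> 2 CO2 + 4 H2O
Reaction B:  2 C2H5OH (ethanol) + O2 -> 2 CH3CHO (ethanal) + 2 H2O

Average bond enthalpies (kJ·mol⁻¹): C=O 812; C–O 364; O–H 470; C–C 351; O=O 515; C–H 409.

Reaction A, by 838 kJ

Reaction A:
  Bonds broken (reactants):
    C–H: 6 × 409 = 2454
    C–O: 2 × 364 = 728
    O–H: 2 × 470 = 940
    O=O: 3 × 515 = 1545
    Σ(broken) = 5667 kJ
  Bonds formed (products):
    C=O: 4 × 812 = 3248
    O–H: 8 × 470 = 3760
    Σ(formed) = 7008 kJ
  ΔH_A = 5667 − 7008 = −1341 kJ
Reaction B:
  Bonds broken (reactants):
    C–C: 2 × 351 = 702
    C–H: 10 × 409 = 4090
    C–O: 2 × 364 = 728
    O–H: 2 × 470 = 940
    O=O: 1 × 515 = 515
    Σ(broken) = 6975 kJ
  Bonds formed (products):
    C–C: 2 × 351 = 702
    C–H: 8 × 409 = 3272
    C=O: 2 × 812 = 1624
    O–H: 4 × 470 = 1880
    Σ(formed) = 7478 kJ
  ΔH_B = 6975 − 7478 = −503 kJ
ΔH_A − ΔH_B = −838 kJ, so reaction A has the more negative ΔH; |ΔH_A − ΔH_B| = 838 kJ.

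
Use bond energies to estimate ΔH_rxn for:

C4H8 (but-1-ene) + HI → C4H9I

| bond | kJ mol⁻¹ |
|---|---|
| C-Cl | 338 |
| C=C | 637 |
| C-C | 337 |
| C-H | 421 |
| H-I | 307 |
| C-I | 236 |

Bonds broken (reactants):
  C-C: 2 × 337 = 674
  C-H: 8 × 421 = 3368
  C=C: 1 × 637 = 637
  H-I: 1 × 307 = 307
  Σ(broken) = 4986 kJ
Bonds formed (products):
  C-C: 3 × 337 = 1011
  C-H: 9 × 421 = 3789
  C-I: 1 × 236 = 236
  Σ(formed) = 5036 kJ
ΔH = Σ(broken) − Σ(formed) = 4986 − 5036 = −50 kJ

ΔH ≈ −50 kJ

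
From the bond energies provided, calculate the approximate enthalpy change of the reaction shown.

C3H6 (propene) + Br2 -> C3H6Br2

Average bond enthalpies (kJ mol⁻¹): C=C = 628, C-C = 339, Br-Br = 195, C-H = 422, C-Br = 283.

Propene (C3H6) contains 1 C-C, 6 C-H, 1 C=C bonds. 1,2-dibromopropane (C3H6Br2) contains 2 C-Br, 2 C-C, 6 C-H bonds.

ΔH ≈ −82 kJ

Bonds broken (reactants):
  Br-Br: 1 × 195 = 195
  C-C: 1 × 339 = 339
  C-H: 6 × 422 = 2532
  C=C: 1 × 628 = 628
  Σ(broken) = 3694 kJ
Bonds formed (products):
  C-Br: 2 × 283 = 566
  C-C: 2 × 339 = 678
  C-H: 6 × 422 = 2532
  Σ(formed) = 3776 kJ
ΔH = Σ(broken) − Σ(formed) = 3694 − 3776 = −82 kJ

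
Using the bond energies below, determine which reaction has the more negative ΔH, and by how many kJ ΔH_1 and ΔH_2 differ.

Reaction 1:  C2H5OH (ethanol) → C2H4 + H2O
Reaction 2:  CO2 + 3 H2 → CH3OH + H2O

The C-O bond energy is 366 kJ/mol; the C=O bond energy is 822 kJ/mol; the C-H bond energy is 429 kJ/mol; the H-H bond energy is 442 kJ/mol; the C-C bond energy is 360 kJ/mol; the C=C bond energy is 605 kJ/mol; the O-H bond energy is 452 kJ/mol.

Reaction 2, by 137 kJ

Reaction 1:
  Bonds broken (reactants):
    C-C: 1 × 360 = 360
    C-H: 5 × 429 = 2145
    C-O: 1 × 366 = 366
    O-H: 1 × 452 = 452
    Σ(broken) = 3323 kJ
  Bonds formed (products):
    C-H: 4 × 429 = 1716
    C=C: 1 × 605 = 605
    O-H: 2 × 452 = 904
    Σ(formed) = 3225 kJ
  ΔH_1 = 3323 − 3225 = +98 kJ
Reaction 2:
  Bonds broken (reactants):
    C=O: 2 × 822 = 1644
    H-H: 3 × 442 = 1326
    Σ(broken) = 2970 kJ
  Bonds formed (products):
    C-H: 3 × 429 = 1287
    C-O: 1 × 366 = 366
    O-H: 3 × 452 = 1356
    Σ(formed) = 3009 kJ
  ΔH_2 = 2970 − 3009 = −39 kJ
ΔH_1 − ΔH_2 = +137 kJ, so reaction 2 has the more negative ΔH; |ΔH_1 − ΔH_2| = 137 kJ.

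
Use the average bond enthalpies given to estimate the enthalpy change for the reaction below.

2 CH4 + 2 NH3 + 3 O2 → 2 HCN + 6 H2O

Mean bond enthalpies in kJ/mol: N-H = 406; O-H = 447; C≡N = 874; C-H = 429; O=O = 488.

Bonds broken (reactants):
  C-H: 8 × 429 = 3432
  N-H: 6 × 406 = 2436
  O=O: 3 × 488 = 1464
  Σ(broken) = 7332 kJ
Bonds formed (products):
  C≡N: 2 × 874 = 1748
  C-H: 2 × 429 = 858
  O-H: 12 × 447 = 5364
  Σ(formed) = 7970 kJ
ΔH = Σ(broken) − Σ(formed) = 7332 − 7970 = −638 kJ

ΔH ≈ −638 kJ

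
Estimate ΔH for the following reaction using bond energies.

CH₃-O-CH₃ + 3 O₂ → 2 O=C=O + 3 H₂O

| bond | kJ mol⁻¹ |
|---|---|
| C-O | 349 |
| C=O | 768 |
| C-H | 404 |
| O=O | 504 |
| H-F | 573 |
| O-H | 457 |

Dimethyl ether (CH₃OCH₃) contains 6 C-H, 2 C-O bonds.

Bonds broken (reactants):
  C-H: 6 × 404 = 2424
  C-O: 2 × 349 = 698
  O=O: 3 × 504 = 1512
  Σ(broken) = 4634 kJ
Bonds formed (products):
  C=O: 4 × 768 = 3072
  O-H: 6 × 457 = 2742
  Σ(formed) = 5814 kJ
ΔH = Σ(broken) − Σ(formed) = 4634 − 5814 = −1180 kJ

ΔH ≈ −1180 kJ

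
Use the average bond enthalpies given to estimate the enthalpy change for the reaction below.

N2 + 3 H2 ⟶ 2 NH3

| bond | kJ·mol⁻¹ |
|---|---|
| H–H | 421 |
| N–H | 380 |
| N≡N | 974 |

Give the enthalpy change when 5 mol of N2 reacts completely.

ΔH = −215 kJ

Bonds broken (reactants):
  H–H: 3 × 421 = 1263
  N≡N: 1 × 974 = 974
  Σ(broken) = 2237 kJ
Bonds formed (products):
  N–H: 6 × 380 = 2280
  Σ(formed) = 2280 kJ
ΔH = Σ(broken) − Σ(formed) = 2237 − 2280 = −43 kJ
For 5× the reaction as written: 5 × (−43) = −215 kJ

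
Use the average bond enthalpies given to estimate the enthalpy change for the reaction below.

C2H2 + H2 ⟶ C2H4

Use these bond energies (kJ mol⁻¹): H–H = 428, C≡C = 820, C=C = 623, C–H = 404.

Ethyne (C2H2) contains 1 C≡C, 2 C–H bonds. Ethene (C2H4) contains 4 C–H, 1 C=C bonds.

Bonds broken (reactants):
  C≡C: 1 × 820 = 820
  C–H: 2 × 404 = 808
  H–H: 1 × 428 = 428
  Σ(broken) = 2056 kJ
Bonds formed (products):
  C–H: 4 × 404 = 1616
  C=C: 1 × 623 = 623
  Σ(formed) = 2239 kJ
ΔH = Σ(broken) − Σ(formed) = 2056 − 2239 = −183 kJ

ΔH ≈ −183 kJ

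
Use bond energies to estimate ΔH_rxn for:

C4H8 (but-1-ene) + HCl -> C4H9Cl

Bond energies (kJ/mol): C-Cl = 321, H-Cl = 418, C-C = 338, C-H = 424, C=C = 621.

ΔH ≈ −44 kJ

Bonds broken (reactants):
  C-C: 2 × 338 = 676
  C-H: 8 × 424 = 3392
  C=C: 1 × 621 = 621
  H-Cl: 1 × 418 = 418
  Σ(broken) = 5107 kJ
Bonds formed (products):
  C-C: 3 × 338 = 1014
  C-Cl: 1 × 321 = 321
  C-H: 9 × 424 = 3816
  Σ(formed) = 5151 kJ
ΔH = Σ(broken) − Σ(formed) = 5107 − 5151 = −44 kJ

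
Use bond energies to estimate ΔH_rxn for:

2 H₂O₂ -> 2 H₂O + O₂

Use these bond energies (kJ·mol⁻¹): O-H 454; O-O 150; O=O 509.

Bonds broken (reactants):
  O-H: 4 × 454 = 1816
  O-O: 2 × 150 = 300
  Σ(broken) = 2116 kJ
Bonds formed (products):
  O-H: 4 × 454 = 1816
  O=O: 1 × 509 = 509
  Σ(formed) = 2325 kJ
ΔH = Σ(broken) − Σ(formed) = 2116 − 2325 = −209 kJ

ΔH ≈ −209 kJ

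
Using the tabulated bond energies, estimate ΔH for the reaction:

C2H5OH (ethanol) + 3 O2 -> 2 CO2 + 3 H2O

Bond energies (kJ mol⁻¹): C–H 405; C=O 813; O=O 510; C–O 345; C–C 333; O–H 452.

Bonds broken (reactants):
  C–C: 1 × 333 = 333
  C–H: 5 × 405 = 2025
  C–O: 1 × 345 = 345
  O–H: 1 × 452 = 452
  O=O: 3 × 510 = 1530
  Σ(broken) = 4685 kJ
Bonds formed (products):
  C=O: 4 × 813 = 3252
  O–H: 6 × 452 = 2712
  Σ(formed) = 5964 kJ
ΔH = Σ(broken) − Σ(formed) = 4685 − 5964 = −1279 kJ

ΔH ≈ −1279 kJ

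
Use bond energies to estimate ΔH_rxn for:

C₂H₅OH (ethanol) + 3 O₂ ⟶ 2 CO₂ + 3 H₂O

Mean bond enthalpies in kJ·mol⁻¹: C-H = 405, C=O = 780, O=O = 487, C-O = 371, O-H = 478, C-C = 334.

Bonds broken (reactants):
  C-C: 1 × 334 = 334
  C-H: 5 × 405 = 2025
  C-O: 1 × 371 = 371
  O-H: 1 × 478 = 478
  O=O: 3 × 487 = 1461
  Σ(broken) = 4669 kJ
Bonds formed (products):
  C=O: 4 × 780 = 3120
  O-H: 6 × 478 = 2868
  Σ(formed) = 5988 kJ
ΔH = Σ(broken) − Σ(formed) = 4669 − 5988 = −1319 kJ

ΔH ≈ −1319 kJ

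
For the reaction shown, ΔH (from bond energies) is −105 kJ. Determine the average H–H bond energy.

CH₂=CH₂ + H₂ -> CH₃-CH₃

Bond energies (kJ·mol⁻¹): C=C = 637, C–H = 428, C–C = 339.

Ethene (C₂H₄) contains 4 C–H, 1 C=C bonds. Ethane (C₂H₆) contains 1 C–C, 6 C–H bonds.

Let D be the H–H bond energy.
Σ(broken) = 4×428 + 1×637 + 1×D = 2349 + D
Σ(formed) = 1×339 + 6×428 = 2907
ΔH = Σ(broken) − Σ(formed) = (2349 + D) − (2907) = −558 + D
Setting this equal to −105 kJ gives D = 453 kJ/mol.

D(H–H) ≈ 453 kJ/mol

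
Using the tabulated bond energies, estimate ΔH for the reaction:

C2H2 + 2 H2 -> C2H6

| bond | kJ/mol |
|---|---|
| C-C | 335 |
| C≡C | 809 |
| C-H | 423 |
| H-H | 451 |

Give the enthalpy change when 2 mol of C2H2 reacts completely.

ΔH = −632 kJ

Bonds broken (reactants):
  C≡C: 1 × 809 = 809
  C-H: 2 × 423 = 846
  H-H: 2 × 451 = 902
  Σ(broken) = 2557 kJ
Bonds formed (products):
  C-C: 1 × 335 = 335
  C-H: 6 × 423 = 2538
  Σ(formed) = 2873 kJ
ΔH = Σ(broken) − Σ(formed) = 2557 − 2873 = −316 kJ
For 2× the reaction as written: 2 × (−316) = −632 kJ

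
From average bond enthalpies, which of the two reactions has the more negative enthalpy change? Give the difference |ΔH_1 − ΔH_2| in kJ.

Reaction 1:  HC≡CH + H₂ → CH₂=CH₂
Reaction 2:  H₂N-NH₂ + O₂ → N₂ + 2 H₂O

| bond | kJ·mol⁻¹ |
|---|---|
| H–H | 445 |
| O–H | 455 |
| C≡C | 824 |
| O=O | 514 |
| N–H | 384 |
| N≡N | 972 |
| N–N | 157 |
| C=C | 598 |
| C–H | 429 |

Reaction 2, by 398 kJ

Reaction 1:
  Bonds broken (reactants):
    C≡C: 1 × 824 = 824
    C–H: 2 × 429 = 858
    H–H: 1 × 445 = 445
    Σ(broken) = 2127 kJ
  Bonds formed (products):
    C–H: 4 × 429 = 1716
    C=C: 1 × 598 = 598
    Σ(formed) = 2314 kJ
  ΔH_1 = 2127 − 2314 = −187 kJ
Reaction 2:
  Bonds broken (reactants):
    N–H: 4 × 384 = 1536
    N–N: 1 × 157 = 157
    O=O: 1 × 514 = 514
    Σ(broken) = 2207 kJ
  Bonds formed (products):
    N≡N: 1 × 972 = 972
    O–H: 4 × 455 = 1820
    Σ(formed) = 2792 kJ
  ΔH_2 = 2207 − 2792 = −585 kJ
ΔH_1 − ΔH_2 = +398 kJ, so reaction 2 has the more negative ΔH; |ΔH_1 − ΔH_2| = 398 kJ.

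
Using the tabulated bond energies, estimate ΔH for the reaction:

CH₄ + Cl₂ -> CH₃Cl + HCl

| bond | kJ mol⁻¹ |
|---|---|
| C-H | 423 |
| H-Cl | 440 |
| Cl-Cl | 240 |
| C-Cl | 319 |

ΔH ≈ −96 kJ

Bonds broken (reactants):
  C-H: 4 × 423 = 1692
  Cl-Cl: 1 × 240 = 240
  Σ(broken) = 1932 kJ
Bonds formed (products):
  C-Cl: 1 × 319 = 319
  C-H: 3 × 423 = 1269
  H-Cl: 1 × 440 = 440
  Σ(formed) = 2028 kJ
ΔH = Σ(broken) − Σ(formed) = 1932 − 2028 = −96 kJ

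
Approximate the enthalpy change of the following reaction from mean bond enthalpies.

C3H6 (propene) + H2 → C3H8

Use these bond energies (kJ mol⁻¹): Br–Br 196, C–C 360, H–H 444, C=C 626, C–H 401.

Bonds broken (reactants):
  C–C: 1 × 360 = 360
  C–H: 6 × 401 = 2406
  C=C: 1 × 626 = 626
  H–H: 1 × 444 = 444
  Σ(broken) = 3836 kJ
Bonds formed (products):
  C–C: 2 × 360 = 720
  C–H: 8 × 401 = 3208
  Σ(formed) = 3928 kJ
ΔH = Σ(broken) − Σ(formed) = 3836 − 3928 = −92 kJ

ΔH ≈ −92 kJ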